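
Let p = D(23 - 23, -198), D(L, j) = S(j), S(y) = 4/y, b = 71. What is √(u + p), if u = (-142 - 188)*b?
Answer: 2*I*√6378823/33 ≈ 153.07*I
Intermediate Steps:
u = -23430 (u = (-142 - 188)*71 = -330*71 = -23430)
D(L, j) = 4/j
p = -2/99 (p = 4/(-198) = 4*(-1/198) = -2/99 ≈ -0.020202)
√(u + p) = √(-23430 - 2/99) = √(-2319572/99) = 2*I*√6378823/33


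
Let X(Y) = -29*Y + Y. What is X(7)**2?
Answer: 38416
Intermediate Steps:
X(Y) = -28*Y
X(7)**2 = (-28*7)**2 = (-196)**2 = 38416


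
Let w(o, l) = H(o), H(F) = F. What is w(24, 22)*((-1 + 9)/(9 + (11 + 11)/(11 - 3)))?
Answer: 768/47 ≈ 16.340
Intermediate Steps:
w(o, l) = o
w(24, 22)*((-1 + 9)/(9 + (11 + 11)/(11 - 3))) = 24*((-1 + 9)/(9 + (11 + 11)/(11 - 3))) = 24*(8/(9 + 22/8)) = 24*(8/(9 + 22*(1/8))) = 24*(8/(9 + 11/4)) = 24*(8/(47/4)) = 24*(8*(4/47)) = 24*(32/47) = 768/47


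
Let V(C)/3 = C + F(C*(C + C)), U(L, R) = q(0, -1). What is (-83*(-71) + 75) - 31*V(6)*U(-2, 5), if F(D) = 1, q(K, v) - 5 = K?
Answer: 2713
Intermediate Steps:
q(K, v) = 5 + K
U(L, R) = 5 (U(L, R) = 5 + 0 = 5)
V(C) = 3 + 3*C (V(C) = 3*(C + 1) = 3*(1 + C) = 3 + 3*C)
(-83*(-71) + 75) - 31*V(6)*U(-2, 5) = (-83*(-71) + 75) - 31*(3 + 3*6)*5 = (5893 + 75) - 31*(3 + 18)*5 = 5968 - 31*21*5 = 5968 - 651*5 = 5968 - 1*3255 = 5968 - 3255 = 2713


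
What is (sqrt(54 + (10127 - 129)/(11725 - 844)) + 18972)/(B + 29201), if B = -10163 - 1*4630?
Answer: 4743/3602 + sqrt(180616137)/26128908 ≈ 1.3173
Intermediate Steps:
B = -14793 (B = -10163 - 4630 = -14793)
(sqrt(54 + (10127 - 129)/(11725 - 844)) + 18972)/(B + 29201) = (sqrt(54 + (10127 - 129)/(11725 - 844)) + 18972)/(-14793 + 29201) = (sqrt(54 + 9998/10881) + 18972)/14408 = (sqrt(54 + 9998*(1/10881)) + 18972)*(1/14408) = (sqrt(54 + 9998/10881) + 18972)*(1/14408) = (sqrt(597572/10881) + 18972)*(1/14408) = (2*sqrt(180616137)/3627 + 18972)*(1/14408) = (18972 + 2*sqrt(180616137)/3627)*(1/14408) = 4743/3602 + sqrt(180616137)/26128908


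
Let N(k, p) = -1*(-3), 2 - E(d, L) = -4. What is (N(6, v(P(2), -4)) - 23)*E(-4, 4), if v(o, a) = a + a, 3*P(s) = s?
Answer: -120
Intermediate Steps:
P(s) = s/3
E(d, L) = 6 (E(d, L) = 2 - 1*(-4) = 2 + 4 = 6)
v(o, a) = 2*a
N(k, p) = 3
(N(6, v(P(2), -4)) - 23)*E(-4, 4) = (3 - 23)*6 = -20*6 = -120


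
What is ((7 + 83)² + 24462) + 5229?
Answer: 37791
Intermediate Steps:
((7 + 83)² + 24462) + 5229 = (90² + 24462) + 5229 = (8100 + 24462) + 5229 = 32562 + 5229 = 37791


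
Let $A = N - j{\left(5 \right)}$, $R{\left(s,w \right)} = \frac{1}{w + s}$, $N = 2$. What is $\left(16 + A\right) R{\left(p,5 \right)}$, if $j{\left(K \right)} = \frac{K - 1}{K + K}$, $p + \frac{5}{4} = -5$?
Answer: $- \frac{352}{25} \approx -14.08$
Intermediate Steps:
$p = - \frac{25}{4}$ ($p = - \frac{5}{4} - 5 = - \frac{25}{4} \approx -6.25$)
$R{\left(s,w \right)} = \frac{1}{s + w}$
$j{\left(K \right)} = \frac{-1 + K}{2 K}$
$A = \frac{8}{5}$ ($A = 2 - \frac{-1 + 5}{2 \cdot 5} = 2 - \frac{1}{2} \cdot \frac{1}{5} \cdot 4 = 2 - \frac{2}{5} = \frac{8}{5} \approx 1.6$)
$\left(16 + A\right) R{\left(p,5 \right)} = \frac{16 + \frac{8}{5}}{- \frac{25}{4} + 5} = \frac{88}{5 \left(- \frac{5}{4}\right)} = \frac{88}{5} \left(- \frac{4}{5}\right) = - \frac{352}{25}$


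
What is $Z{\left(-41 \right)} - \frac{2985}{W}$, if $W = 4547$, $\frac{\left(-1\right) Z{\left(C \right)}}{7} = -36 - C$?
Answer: $- \frac{162130}{4547} \approx -35.656$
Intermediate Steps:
$Z{\left(C \right)} = 252 + 7 C$ ($Z{\left(C \right)} = - 7 \left(-36 - C\right) = 252 + 7 C$)
$Z{\left(-41 \right)} - \frac{2985}{W} = \left(252 + 7 \left(-41\right)\right) - \frac{2985}{4547} = \left(252 - 287\right) - 2985 \cdot \frac{1}{4547} = -35 - \frac{2985}{4547} = - \frac{162130}{4547}$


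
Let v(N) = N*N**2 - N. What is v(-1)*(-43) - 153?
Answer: -153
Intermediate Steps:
v(N) = N**3 - N
v(-1)*(-43) - 153 = ((-1)**3 - 1*(-1))*(-43) - 153 = (-1 + 1)*(-43) - 153 = 0*(-43) - 153 = 0 - 153 = -153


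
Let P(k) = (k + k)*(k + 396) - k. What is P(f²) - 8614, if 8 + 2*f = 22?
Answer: 34947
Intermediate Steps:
f = 7 (f = -4 + (½)*22 = -4 + 11 = 7)
P(k) = -k + 2*k*(396 + k) (P(k) = (2*k)*(396 + k) - k = 2*k*(396 + k) - k = -k + 2*k*(396 + k))
P(f²) - 8614 = 7²*(791 + 2*7²) - 8614 = 49*(791 + 2*49) - 8614 = 49*(791 + 98) - 8614 = 49*889 - 8614 = 43561 - 8614 = 34947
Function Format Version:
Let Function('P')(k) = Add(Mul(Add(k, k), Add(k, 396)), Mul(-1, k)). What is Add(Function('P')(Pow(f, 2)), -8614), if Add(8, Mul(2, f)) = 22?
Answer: 34947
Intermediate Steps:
f = 7 (f = Add(-4, Mul(Rational(1, 2), 22)) = Add(-4, 11) = 7)
Function('P')(k) = Add(Mul(-1, k), Mul(2, k, Add(396, k))) (Function('P')(k) = Add(Mul(Mul(2, k), Add(396, k)), Mul(-1, k)) = Add(Mul(2, k, Add(396, k)), Mul(-1, k)) = Add(Mul(-1, k), Mul(2, k, Add(396, k))))
Add(Function('P')(Pow(f, 2)), -8614) = Add(Mul(Pow(7, 2), Add(791, Mul(2, Pow(7, 2)))), -8614) = Add(Mul(49, Add(791, Mul(2, 49))), -8614) = Add(Mul(49, Add(791, 98)), -8614) = Add(Mul(49, 889), -8614) = Add(43561, -8614) = 34947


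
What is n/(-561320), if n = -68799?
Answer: 68799/561320 ≈ 0.12257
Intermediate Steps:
n/(-561320) = -68799/(-561320) = -68799*(-1/561320) = 68799/561320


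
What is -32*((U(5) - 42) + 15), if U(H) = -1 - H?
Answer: 1056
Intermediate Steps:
-32*((U(5) - 42) + 15) = -32*(((-1 - 1*5) - 42) + 15) = -32*(((-1 - 5) - 42) + 15) = -32*((-6 - 42) + 15) = -32*(-48 + 15) = -32*(-33) = 1056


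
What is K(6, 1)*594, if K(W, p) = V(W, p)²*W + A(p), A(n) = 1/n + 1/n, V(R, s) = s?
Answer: 4752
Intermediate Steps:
A(n) = 2/n (A(n) = 1/n + 1/n = 2/n)
K(W, p) = 2/p + W*p² (K(W, p) = p²*W + 2/p = W*p² + 2/p = 2/p + W*p²)
K(6, 1)*594 = ((2 + 6*1³)/1)*594 = (1*(2 + 6*1))*594 = (1*(2 + 6))*594 = (1*8)*594 = 8*594 = 4752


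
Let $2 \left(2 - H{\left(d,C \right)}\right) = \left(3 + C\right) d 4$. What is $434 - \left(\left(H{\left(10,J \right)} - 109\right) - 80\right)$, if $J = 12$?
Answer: $921$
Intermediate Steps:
$H{\left(d,C \right)} = 2 - 2 d \left(3 + C\right)$ ($H{\left(d,C \right)} = 2 - \frac{\left(3 + C\right) d 4}{2} = 2 - \frac{d \left(3 + C\right) 4}{2} = 2 - \frac{4 d \left(3 + C\right)}{2} = 2 - 2 d \left(3 + C\right)$)
$434 - \left(\left(H{\left(10,J \right)} - 109\right) - 80\right) = 434 - \left(\left(\left(2 - 60 - 24 \cdot 10\right) - 109\right) - 80\right) = 434 - \left(\left(\left(2 - 60 - 240\right) - 109\right) - 80\right) = 434 - \left(\left(-298 - 109\right) - 80\right) = 434 - \left(-407 - 80\right) = 434 - -487 = 434 + 487 = 921$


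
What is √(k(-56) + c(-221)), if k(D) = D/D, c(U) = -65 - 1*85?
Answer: I*√149 ≈ 12.207*I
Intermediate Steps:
c(U) = -150 (c(U) = -65 - 85 = -150)
k(D) = 1
√(k(-56) + c(-221)) = √(1 - 150) = √(-149) = I*√149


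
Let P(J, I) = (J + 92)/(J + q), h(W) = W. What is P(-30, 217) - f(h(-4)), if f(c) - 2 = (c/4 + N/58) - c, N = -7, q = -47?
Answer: -25387/4466 ≈ -5.6845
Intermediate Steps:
f(c) = 109/58 - 3*c/4 (f(c) = 2 + ((c/4 - 7/58) - c) = 2 + ((-7/58 + c/4) - c) = 2 + (-7/58 - 3*c/4) = 109/58 - 3*c/4)
P(J, I) = (92 + J)/(-47 + J) (P(J, I) = (J + 92)/(J - 47) = (92 + J)/(-47 + J))
P(-30, 217) - f(h(-4)) = (92 - 30)/(-47 - 30) - (109/58 - ¾*(-4)) = 62/(-77) - (109/58 + 3) = -1/77*62 - 1*283/58 = -62/77 - 283/58 = -25387/4466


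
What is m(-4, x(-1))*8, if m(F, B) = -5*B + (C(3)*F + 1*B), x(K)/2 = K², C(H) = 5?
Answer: -224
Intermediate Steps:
x(K) = 2*K²
m(F, B) = -4*B + 5*F (m(F, B) = -5*B + (5*F + 1*B) = -5*B + (5*F + B) = -5*B + (B + 5*F) = -4*B + 5*F)
m(-4, x(-1))*8 = (-8*(-1)² + 5*(-4))*8 = (-8 - 20)*8 = -28*8 = -224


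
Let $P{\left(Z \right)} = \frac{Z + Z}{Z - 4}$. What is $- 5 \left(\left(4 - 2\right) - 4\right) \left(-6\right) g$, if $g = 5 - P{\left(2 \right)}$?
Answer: $-420$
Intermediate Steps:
$P{\left(Z \right)} = \frac{2 Z}{-4 + Z}$
$g = 7$ ($g = 5 - 2 \cdot 2 \frac{1}{-4 + 2} = 5 - 2 \cdot 2 \frac{1}{-2} = 5 - 2 \cdot 2 \left(- \frac{1}{2}\right) = 5 - -2 = 5 + 2 = 7$)
$- 5 \left(\left(4 - 2\right) - 4\right) \left(-6\right) g = - 5 \left(\left(4 - 2\right) - 4\right) \left(-6\right) 7 = - 5 \left(2 - 4\right) \left(-6\right) 7 = - 5 \left(\left(-2\right) \left(-6\right)\right) 7 = \left(-5\right) 12 \cdot 7 = \left(-60\right) 7 = -420$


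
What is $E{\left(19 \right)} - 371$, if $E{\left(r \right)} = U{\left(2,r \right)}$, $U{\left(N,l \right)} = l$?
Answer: $-352$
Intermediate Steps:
$E{\left(r \right)} = r$
$E{\left(19 \right)} - 371 = 19 - 371 = -352$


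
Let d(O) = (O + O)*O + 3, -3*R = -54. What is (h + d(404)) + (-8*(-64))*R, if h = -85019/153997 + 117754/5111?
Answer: 264201440887846/787078667 ≈ 3.3567e+5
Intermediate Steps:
R = 18 (R = -⅓*(-54) = 18)
d(O) = 3 + 2*O² (d(O) = (2*O)*O + 3 = 2*O² + 3 = 3 + 2*O²)
h = 17699230629/787078667 (h = -85019*1/153997 + 117754*(1/5111) = -85019/153997 + 117754/5111 = 17699230629/787078667 ≈ 22.487)
(h + d(404)) + (-8*(-64))*R = (17699230629/787078667 + (3 + 2*404²)) - 8*(-64)*18 = (17699230629/787078667 + (3 + 2*163216)) + 512*18 = (17699230629/787078667 + (3 + 326432)) + 9216 = (17699230629/787078667 + 326435) + 9216 = 256947723892774/787078667 + 9216 = 264201440887846/787078667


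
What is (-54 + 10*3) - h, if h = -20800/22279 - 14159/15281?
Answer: -7537396415/340445399 ≈ -22.140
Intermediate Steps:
h = -633293161/340445399 (h = -20800*1/22279 - 14159*1/15281 = -20800/22279 - 14159/15281 = -633293161/340445399 ≈ -1.8602)
(-54 + 10*3) - h = (-54 + 10*3) - 1*(-633293161/340445399) = (-54 + 30) + 633293161/340445399 = -24 + 633293161/340445399 = -7537396415/340445399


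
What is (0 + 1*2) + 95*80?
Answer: 7602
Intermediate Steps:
(0 + 1*2) + 95*80 = (0 + 2) + 7600 = 2 + 7600 = 7602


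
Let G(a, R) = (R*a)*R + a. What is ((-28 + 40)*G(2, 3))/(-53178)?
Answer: -40/8863 ≈ -0.0045131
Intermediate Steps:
G(a, R) = a + a*R² (G(a, R) = a*R² + a = a + a*R²)
((-28 + 40)*G(2, 3))/(-53178) = ((-28 + 40)*(2*(1 + 3²)))/(-53178) = (12*(2*(1 + 9)))*(-1/53178) = (12*(2*10))*(-1/53178) = (12*20)*(-1/53178) = 240*(-1/53178) = -40/8863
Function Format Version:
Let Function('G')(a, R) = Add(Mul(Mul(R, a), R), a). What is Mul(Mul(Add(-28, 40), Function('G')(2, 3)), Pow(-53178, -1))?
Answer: Rational(-40, 8863) ≈ -0.0045131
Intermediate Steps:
Function('G')(a, R) = Add(a, Mul(a, Pow(R, 2))) (Function('G')(a, R) = Add(Mul(a, Pow(R, 2)), a) = Add(a, Mul(a, Pow(R, 2))))
Mul(Mul(Add(-28, 40), Function('G')(2, 3)), Pow(-53178, -1)) = Mul(Mul(Add(-28, 40), Mul(2, Add(1, Pow(3, 2)))), Pow(-53178, -1)) = Mul(Mul(12, Mul(2, Add(1, 9))), Rational(-1, 53178)) = Mul(Mul(12, Mul(2, 10)), Rational(-1, 53178)) = Mul(Mul(12, 20), Rational(-1, 53178)) = Mul(240, Rational(-1, 53178)) = Rational(-40, 8863)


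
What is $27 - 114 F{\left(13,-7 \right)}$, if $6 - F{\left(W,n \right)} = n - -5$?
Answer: $-885$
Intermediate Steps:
$F{\left(W,n \right)} = 1 - n$ ($F{\left(W,n \right)} = 6 - \left(n - -5\right) = 6 - \left(n + 5\right) = 6 - \left(5 + n\right) = 1 - n$)
$27 - 114 F{\left(13,-7 \right)} = 27 - 114 \left(1 - -7\right) = 27 - 114 \left(1 + 7\right) = 27 - 912 = -885$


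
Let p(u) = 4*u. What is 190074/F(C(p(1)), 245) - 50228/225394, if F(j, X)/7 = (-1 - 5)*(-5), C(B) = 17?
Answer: 3569249273/3944395 ≈ 904.89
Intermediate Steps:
F(j, X) = 210 (F(j, X) = 7*((-1 - 5)*(-5)) = 7*(-6*(-5)) = 7*30 = 210)
190074/F(C(p(1)), 245) - 50228/225394 = 190074/210 - 50228/225394 = 190074*(1/210) - 50228*1/225394 = 31679/35 - 25114/112697 = 3569249273/3944395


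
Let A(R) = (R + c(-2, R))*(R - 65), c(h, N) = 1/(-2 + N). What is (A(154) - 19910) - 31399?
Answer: -5715567/152 ≈ -37602.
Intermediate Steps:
A(R) = (-65 + R)*(R + 1/(-2 + R)) (A(R) = (R + 1/(-2 + R))*(R - 65) = (R + 1/(-2 + R))*(-65 + R) = (-65 + R)*(R + 1/(-2 + R)))
(A(154) - 19910) - 31399 = ((-65 + 154 + 154*(-65 + 154)*(-2 + 154))/(-2 + 154) - 19910) - 31399 = ((-65 + 154 + 154*89*152)/152 - 19910) - 31399 = ((-65 + 154 + 2083312)/152 - 19910) - 31399 = ((1/152)*2083401 - 19910) - 31399 = (2083401/152 - 19910) - 31399 = -942919/152 - 31399 = -5715567/152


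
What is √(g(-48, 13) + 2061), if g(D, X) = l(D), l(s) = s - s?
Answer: 3*√229 ≈ 45.398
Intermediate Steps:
l(s) = 0
g(D, X) = 0
√(g(-48, 13) + 2061) = √(0 + 2061) = √2061 = 3*√229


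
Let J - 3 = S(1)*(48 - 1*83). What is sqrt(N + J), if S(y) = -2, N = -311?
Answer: I*sqrt(238) ≈ 15.427*I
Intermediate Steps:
J = 73 (J = 3 - 2*(48 - 1*83) = 3 - 2*(48 - 83) = 3 - 2*(-35) = 3 + 70 = 73)
sqrt(N + J) = sqrt(-311 + 73) = sqrt(-238) = I*sqrt(238)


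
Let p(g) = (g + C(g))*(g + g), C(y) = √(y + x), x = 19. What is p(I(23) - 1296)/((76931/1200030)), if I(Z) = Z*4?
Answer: 3479165376960/76931 - 2889672240*I*√1185/76931 ≈ 4.5225e+7 - 1.293e+6*I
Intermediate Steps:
C(y) = √(19 + y) (C(y) = √(y + 19) = √(19 + y))
I(Z) = 4*Z
p(g) = 2*g*(g + √(19 + g)) (p(g) = (g + √(19 + g))*(g + g) = (g + √(19 + g))*(2*g) = 2*g*(g + √(19 + g)))
p(I(23) - 1296)/((76931/1200030)) = (2*(4*23 - 1296)*((4*23 - 1296) + √(19 + (4*23 - 1296))))/((76931/1200030)) = (2*(92 - 1296)*((92 - 1296) + √(19 + (92 - 1296))))/((76931*(1/1200030))) = (2*(-1204)*(-1204 + √(19 - 1204)))/(76931/1200030) = (2*(-1204)*(-1204 + √(-1185)))*(1200030/76931) = (2*(-1204)*(-1204 + I*√1185))*(1200030/76931) = (2899232 - 2408*I*√1185)*(1200030/76931) = 3479165376960/76931 - 2889672240*I*√1185/76931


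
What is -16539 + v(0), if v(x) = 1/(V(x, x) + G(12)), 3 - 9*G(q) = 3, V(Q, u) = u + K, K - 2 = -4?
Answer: -33079/2 ≈ -16540.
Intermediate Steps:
K = -2 (K = 2 - 4 = -2)
V(Q, u) = -2 + u (V(Q, u) = u - 2 = -2 + u)
G(q) = 0 (G(q) = 1/3 - 1/9*3 = 1/3 - 1/3 = 0)
v(x) = 1/(-2 + x) (v(x) = 1/((-2 + x) + 0) = 1/(-2 + x))
-16539 + v(0) = -16539 + 1/(-2 + 0) = -16539 + 1/(-2) = -16539 - 1/2 = -33079/2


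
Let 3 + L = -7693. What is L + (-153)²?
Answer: 15713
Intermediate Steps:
L = -7696 (L = -3 - 7693 = -7696)
L + (-153)² = -7696 + (-153)² = -7696 + 23409 = 15713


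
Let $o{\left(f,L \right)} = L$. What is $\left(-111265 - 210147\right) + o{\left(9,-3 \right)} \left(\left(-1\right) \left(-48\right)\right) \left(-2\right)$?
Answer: $-321124$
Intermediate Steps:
$\left(-111265 - 210147\right) + o{\left(9,-3 \right)} \left(\left(-1\right) \left(-48\right)\right) \left(-2\right) = \left(-111265 - 210147\right) + - 3 \left(\left(-1\right) \left(-48\right)\right) \left(-2\right) = \left(-111265 - 210147\right) + \left(-3\right) 48 \left(-2\right) = \left(-111265 - 210147\right) - -288 = -321412 + 288 = -321124$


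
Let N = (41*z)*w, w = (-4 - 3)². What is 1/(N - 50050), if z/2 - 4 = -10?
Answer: -1/74158 ≈ -1.3485e-5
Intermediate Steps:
z = -12 (z = 8 + 2*(-10) = 8 - 20 = -12)
w = 49 (w = (-7)² = 49)
N = -24108 (N = (41*(-12))*49 = -492*49 = -24108)
1/(N - 50050) = 1/(-24108 - 50050) = 1/(-74158) = -1/74158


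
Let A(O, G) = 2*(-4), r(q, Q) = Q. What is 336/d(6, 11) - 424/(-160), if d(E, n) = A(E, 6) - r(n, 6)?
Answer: -427/20 ≈ -21.350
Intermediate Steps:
A(O, G) = -8
d(E, n) = -14 (d(E, n) = -8 - 1*6 = -8 - 6 = -14)
336/d(6, 11) - 424/(-160) = 336/(-14) - 424/(-160) = 336*(-1/14) - 424*(-1/160) = -24 + 53/20 = -427/20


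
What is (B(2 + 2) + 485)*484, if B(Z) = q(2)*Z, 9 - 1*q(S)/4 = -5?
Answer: 343156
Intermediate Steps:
q(S) = 56 (q(S) = 36 - 4*(-5) = 36 + 20 = 56)
B(Z) = 56*Z
(B(2 + 2) + 485)*484 = (56*(2 + 2) + 485)*484 = (56*4 + 485)*484 = (224 + 485)*484 = 709*484 = 343156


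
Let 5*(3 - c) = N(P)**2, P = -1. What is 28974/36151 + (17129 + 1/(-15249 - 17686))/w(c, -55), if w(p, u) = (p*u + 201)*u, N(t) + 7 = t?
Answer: 9221986446643/24229385314750 ≈ 0.38061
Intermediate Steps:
N(t) = -7 + t
c = -49/5 (c = 3 - (-7 - 1)**2/5 = 3 - 1/5*(-8)**2 = 3 - 1/5*64 = 3 - 64/5 = -49/5 ≈ -9.8000)
w(p, u) = u*(201 + p*u) (w(p, u) = (201 + p*u)*u = u*(201 + p*u))
28974/36151 + (17129 + 1/(-15249 - 17686))/w(c, -55) = 28974/36151 + (17129 + 1/(-15249 - 17686))/((-55*(201 - 49/5*(-55)))) = 28974*(1/36151) + (17129 + 1/(-32935))/((-55*(201 + 539))) = 28974/36151 + (17129 - 1/32935)/((-55*740)) = 28974/36151 + (564143614/32935)/(-40700) = 28974/36151 + (564143614/32935)*(-1/40700) = 28974/36151 - 282071807/670227250 = 9221986446643/24229385314750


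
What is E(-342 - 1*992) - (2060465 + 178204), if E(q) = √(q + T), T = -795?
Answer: -2238669 + I*√2129 ≈ -2.2387e+6 + 46.141*I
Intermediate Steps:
E(q) = √(-795 + q) (E(q) = √(q - 795) = √(-795 + q))
E(-342 - 1*992) - (2060465 + 178204) = √(-795 + (-342 - 1*992)) - (2060465 + 178204) = √(-795 + (-342 - 992)) - 1*2238669 = √(-795 - 1334) - 2238669 = √(-2129) - 2238669 = I*√2129 - 2238669 = -2238669 + I*√2129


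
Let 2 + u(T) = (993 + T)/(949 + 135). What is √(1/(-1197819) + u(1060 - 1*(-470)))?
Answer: √15336858921787921/216405966 ≈ 0.57227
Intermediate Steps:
u(T) = -1175/1084 + T/1084 (u(T) = -2 + (993 + T)/(949 + 135) = -2 + (993 + T)/1084 = -2 + (993 + T)*(1/1084) = -2 + (993/1084 + T/1084) = -1175/1084 + T/1084)
√(1/(-1197819) + u(1060 - 1*(-470))) = √(1/(-1197819) + (-1175/1084 + (1060 - 1*(-470))/1084)) = √(-1/1197819 + (-1175/1084 + (1060 + 470)/1084)) = √(-1/1197819 + (-1175/1084 + (1/1084)*1530)) = √(-1/1197819 + (-1175/1084 + 765/542)) = √(-1/1197819 + 355/1084) = √(425224661/1298435796) = √15336858921787921/216405966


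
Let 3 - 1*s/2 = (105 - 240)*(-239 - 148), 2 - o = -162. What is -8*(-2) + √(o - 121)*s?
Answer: 16 - 104484*√43 ≈ -6.8513e+5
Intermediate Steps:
o = 164 (o = 2 - 1*(-162) = 2 + 162 = 164)
s = -104484 (s = 6 - 2*(105 - 240)*(-239 - 148) = 6 - (-270)*(-387) = 6 - 2*52245 = 6 - 104490 = -104484)
-8*(-2) + √(o - 121)*s = -8*(-2) + √(164 - 121)*(-104484) = 16 + √43*(-104484) = 16 - 104484*√43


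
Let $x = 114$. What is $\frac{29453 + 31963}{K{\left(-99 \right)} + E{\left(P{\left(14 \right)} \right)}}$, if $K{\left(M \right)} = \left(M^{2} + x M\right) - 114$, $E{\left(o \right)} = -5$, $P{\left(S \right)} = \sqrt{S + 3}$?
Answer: $- \frac{15354}{401} \approx -38.289$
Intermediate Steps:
$P{\left(S \right)} = \sqrt{3 + S}$
$K{\left(M \right)} = -114 + M^{2} + 114 M$ ($K{\left(M \right)} = \left(M^{2} + 114 M\right) - 114 = -114 + M^{2} + 114 M$)
$\frac{29453 + 31963}{K{\left(-99 \right)} + E{\left(P{\left(14 \right)} \right)}} = \frac{29453 + 31963}{\left(-114 + \left(-99\right)^{2} + 114 \left(-99\right)\right) - 5} = \frac{61416}{\left(-114 + 9801 - 11286\right) - 5} = \frac{61416}{-1599 - 5} = \frac{61416}{-1604} = 61416 \left(- \frac{1}{1604}\right) = - \frac{15354}{401}$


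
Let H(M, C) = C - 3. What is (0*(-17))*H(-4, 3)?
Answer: 0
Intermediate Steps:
H(M, C) = -3 + C
(0*(-17))*H(-4, 3) = (0*(-17))*(-3 + 3) = 0*0 = 0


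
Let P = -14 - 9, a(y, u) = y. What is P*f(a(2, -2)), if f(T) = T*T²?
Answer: -184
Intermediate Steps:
f(T) = T³
P = -23
P*f(a(2, -2)) = -23*2³ = -23*8 = -184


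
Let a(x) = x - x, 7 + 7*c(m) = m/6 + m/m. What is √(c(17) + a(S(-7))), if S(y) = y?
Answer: I*√798/42 ≈ 0.67259*I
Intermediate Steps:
c(m) = -6/7 + m/42 (c(m) = -1 + (m/6 + m/m)/7 = -1 + (m*(⅙) + 1)/7 = -1 + (m/6 + 1)/7 = -1 + (1 + m/6)/7 = -1 + (⅐ + m/42) = -6/7 + m/42)
a(x) = 0
√(c(17) + a(S(-7))) = √((-6/7 + (1/42)*17) + 0) = √((-6/7 + 17/42) + 0) = √(-19/42 + 0) = √(-19/42) = I*√798/42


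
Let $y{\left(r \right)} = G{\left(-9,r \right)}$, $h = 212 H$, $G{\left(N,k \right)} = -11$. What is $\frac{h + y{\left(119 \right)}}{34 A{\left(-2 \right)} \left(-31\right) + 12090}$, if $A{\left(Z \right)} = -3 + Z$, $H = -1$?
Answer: $- \frac{223}{17360} \approx -0.012846$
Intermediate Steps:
$h = -212$ ($h = 212 \left(-1\right) = -212$)
$y{\left(r \right)} = -11$
$\frac{h + y{\left(119 \right)}}{34 A{\left(-2 \right)} \left(-31\right) + 12090} = \frac{-212 - 11}{34 \left(-3 - 2\right) \left(-31\right) + 12090} = - \frac{223}{34 \left(-5\right) \left(-31\right) + 12090} = - \frac{223}{\left(-170\right) \left(-31\right) + 12090} = - \frac{223}{5270 + 12090} = - \frac{223}{17360}$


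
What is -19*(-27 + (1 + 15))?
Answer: 209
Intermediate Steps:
-19*(-27 + (1 + 15)) = -19*(-27 + 16) = -19*(-11) = 209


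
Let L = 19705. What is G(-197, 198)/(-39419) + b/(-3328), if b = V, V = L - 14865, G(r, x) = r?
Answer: -23766543/16398304 ≈ -1.4493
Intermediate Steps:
V = 4840 (V = 19705 - 14865 = 4840)
b = 4840
G(-197, 198)/(-39419) + b/(-3328) = -197/(-39419) + 4840/(-3328) = -197*(-1/39419) + 4840*(-1/3328) = 197/39419 - 605/416 = -23766543/16398304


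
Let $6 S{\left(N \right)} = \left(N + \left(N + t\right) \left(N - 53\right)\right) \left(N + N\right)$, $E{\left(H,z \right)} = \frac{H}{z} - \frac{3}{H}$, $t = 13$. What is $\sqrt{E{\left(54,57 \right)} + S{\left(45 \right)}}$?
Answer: $\frac{i \sqrt{81668270}}{114} \approx 79.272 i$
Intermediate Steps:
$E{\left(H,z \right)} = - \frac{3}{H} + \frac{H}{z}$
$S{\left(N \right)} = \frac{N \left(N + \left(-53 + N\right) \left(13 + N\right)\right)}{3}$ ($S{\left(N \right)} = \frac{\left(N + \left(N + 13\right) \left(N - 53\right)\right) \left(N + N\right)}{6} = \frac{\left(N + \left(13 + N\right) \left(-53 + N\right)\right) 2 N}{6} = \frac{\left(N + \left(-53 + N\right) \left(13 + N\right)\right) 2 N}{6} = \frac{2 N \left(N + \left(-53 + N\right) \left(13 + N\right)\right)}{6} = \frac{N \left(N + \left(-53 + N\right) \left(13 + N\right)\right)}{3}$)
$\sqrt{E{\left(54,57 \right)} + S{\left(45 \right)}} = \sqrt{\left(- \frac{3}{54} + \frac{54}{57}\right) + \frac{1}{3} \cdot 45 \left(-689 + 45^{2} - 1755\right)} = \sqrt{\left(\left(-3\right) \frac{1}{54} + 54 \cdot \frac{1}{57}\right) + \frac{1}{3} \cdot 45 \left(-689 + 2025 - 1755\right)} = \sqrt{\left(- \frac{1}{18} + \frac{18}{19}\right) + \frac{1}{3} \cdot 45 \left(-419\right)} = \sqrt{\frac{305}{342} - 6285} = \sqrt{- \frac{2149165}{342}} = \frac{i \sqrt{81668270}}{114}$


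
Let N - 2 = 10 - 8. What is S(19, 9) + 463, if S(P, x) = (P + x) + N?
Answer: 495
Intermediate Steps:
N = 4 (N = 2 + (10 - 8) = 2 + 2 = 4)
S(P, x) = 4 + P + x (S(P, x) = (P + x) + 4 = 4 + P + x)
S(19, 9) + 463 = (4 + 19 + 9) + 463 = 32 + 463 = 495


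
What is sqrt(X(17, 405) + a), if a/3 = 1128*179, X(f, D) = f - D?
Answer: 2*sqrt(151337) ≈ 778.04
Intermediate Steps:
a = 605736 (a = 3*(1128*179) = 3*201912 = 605736)
sqrt(X(17, 405) + a) = sqrt((17 - 1*405) + 605736) = sqrt((17 - 405) + 605736) = sqrt(-388 + 605736) = sqrt(605348) = 2*sqrt(151337)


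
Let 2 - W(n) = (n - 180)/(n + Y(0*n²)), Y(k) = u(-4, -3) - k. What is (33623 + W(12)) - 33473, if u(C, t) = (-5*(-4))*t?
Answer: 297/2 ≈ 148.50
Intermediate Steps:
u(C, t) = 20*t
Y(k) = -60 - k (Y(k) = 20*(-3) - k = -60 - k)
W(n) = 2 - (-180 + n)/(-60 + n) (W(n) = 2 - (n - 180)/(n + (-60 - 0*n²)) = 2 - (-180 + n)/(n + (-60 - 1*0)) = 2 - (-180 + n)/(n + (-60 + 0)) = 2 - (-180 + n)/(n - 60) = 2 - (-180 + n)/(-60 + n))
(33623 + W(12)) - 33473 = (33623 + (60 + 12)/(-60 + 12)) - 33473 = (33623 + 72/(-48)) - 33473 = (33623 - 1/48*72) - 33473 = (33623 - 3/2) - 33473 = 67243/2 - 33473 = 297/2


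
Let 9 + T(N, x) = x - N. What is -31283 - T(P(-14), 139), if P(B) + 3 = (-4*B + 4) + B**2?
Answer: -31160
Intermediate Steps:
P(B) = 1 + B**2 - 4*B (P(B) = -3 + ((-4*B + 4) + B**2) = -3 + ((4 - 4*B) + B**2) = -3 + (4 + B**2 - 4*B) = 1 + B**2 - 4*B)
T(N, x) = -9 + x - N (T(N, x) = -9 + (x - N) = -9 + x - N)
-31283 - T(P(-14), 139) = -31283 - (-9 + 139 - (1 + (-14)**2 - 4*(-14))) = -31283 - (-9 + 139 - (1 + 196 + 56)) = -31283 - (-9 + 139 - 1*253) = -31283 - (-9 + 139 - 253) = -31283 - 1*(-123) = -31283 + 123 = -31160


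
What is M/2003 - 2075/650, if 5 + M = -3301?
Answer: -252205/52078 ≈ -4.8428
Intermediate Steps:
M = -3306 (M = -5 - 3301 = -3306)
M/2003 - 2075/650 = -3306/2003 - 2075/650 = -3306*1/2003 - 2075*1/650 = -3306/2003 - 83/26 = -252205/52078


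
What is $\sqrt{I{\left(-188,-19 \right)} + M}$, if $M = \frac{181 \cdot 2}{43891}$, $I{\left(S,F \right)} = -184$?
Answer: $\frac{i \sqrt{354445369562}}{43891} \approx 13.564 i$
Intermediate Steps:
$M = \frac{362}{43891}$ ($M = 362 \cdot \frac{1}{43891} = \frac{362}{43891} \approx 0.0082477$)
$\sqrt{I{\left(-188,-19 \right)} + M} = \sqrt{-184 + \frac{362}{43891}} = \sqrt{- \frac{8075582}{43891}} = \frac{i \sqrt{354445369562}}{43891}$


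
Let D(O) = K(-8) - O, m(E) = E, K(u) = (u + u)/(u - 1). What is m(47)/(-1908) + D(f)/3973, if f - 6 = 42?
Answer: -30547/842276 ≈ -0.036267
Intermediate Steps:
K(u) = 2*u/(-1 + u) (K(u) = (2*u)/(-1 + u) = 2*u/(-1 + u))
f = 48 (f = 6 + 42 = 48)
D(O) = 16/9 - O (D(O) = 2*(-8)/(-1 - 8) - O = 2*(-8)/(-9) - O = 2*(-8)*(-⅑) - O = 16/9 - O)
m(47)/(-1908) + D(f)/3973 = 47/(-1908) + (16/9 - 1*48)/3973 = 47*(-1/1908) + (16/9 - 48)*(1/3973) = -47/1908 - 416/9*1/3973 = -47/1908 - 416/35757 = -30547/842276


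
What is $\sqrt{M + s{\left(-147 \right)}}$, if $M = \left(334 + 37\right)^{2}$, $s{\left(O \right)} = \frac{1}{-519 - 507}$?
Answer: $\frac{\sqrt{16099041810}}{342} \approx 371.0$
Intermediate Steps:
$s{\left(O \right)} = - \frac{1}{1026}$ ($s{\left(O \right)} = \frac{1}{-1026} = - \frac{1}{1026}$)
$M = 137641$ ($M = 371^{2} = 137641$)
$\sqrt{M + s{\left(-147 \right)}} = \sqrt{137641 - \frac{1}{1026}} = \sqrt{\frac{141219665}{1026}} = \frac{\sqrt{16099041810}}{342}$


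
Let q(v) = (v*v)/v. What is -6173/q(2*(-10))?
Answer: 6173/20 ≈ 308.65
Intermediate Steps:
q(v) = v (q(v) = v**2/v = v)
-6173/q(2*(-10)) = -6173/(2*(-10)) = -6173/(-20) = -6173*(-1/20) = 6173/20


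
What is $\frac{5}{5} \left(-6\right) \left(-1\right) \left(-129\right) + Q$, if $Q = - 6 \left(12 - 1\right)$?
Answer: $-840$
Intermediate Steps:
$Q = -66$ ($Q = \left(-6\right) 11 = -66$)
$\frac{5}{5} \left(-6\right) \left(-1\right) \left(-129\right) + Q = \frac{5}{5} \left(-6\right) \left(-1\right) \left(-129\right) - 66 = 5 \cdot \frac{1}{5} \left(-6\right) \left(-1\right) \left(-129\right) - 66 = 1 \left(-6\right) \left(-1\right) \left(-129\right) - 66 = \left(-6\right) \left(-1\right) \left(-129\right) - 66 = 6 \left(-129\right) - 66 = -774 - 66 = -840$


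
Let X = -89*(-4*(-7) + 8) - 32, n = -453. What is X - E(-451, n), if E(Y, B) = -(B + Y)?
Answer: -4140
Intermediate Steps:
E(Y, B) = -B - Y
X = -3236 (X = -89*(28 + 8) - 32 = -89*36 - 32 = -3204 - 32 = -3236)
X - E(-451, n) = -3236 - (-1*(-453) - 1*(-451)) = -3236 - (453 + 451) = -3236 - 1*904 = -3236 - 904 = -4140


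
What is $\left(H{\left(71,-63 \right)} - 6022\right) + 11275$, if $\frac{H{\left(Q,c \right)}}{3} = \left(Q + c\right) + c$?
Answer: $5088$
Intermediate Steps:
$H{\left(Q,c \right)} = 3 Q + 6 c$ ($H{\left(Q,c \right)} = 3 \left(\left(Q + c\right) + c\right) = 3 \left(Q + 2 c\right) = 3 Q + 6 c$)
$\left(H{\left(71,-63 \right)} - 6022\right) + 11275 = \left(\left(3 \cdot 71 + 6 \left(-63\right)\right) - 6022\right) + 11275 = \left(\left(213 - 378\right) - 6022\right) + 11275 = \left(-165 - 6022\right) + 11275 = -6187 + 11275 = 5088$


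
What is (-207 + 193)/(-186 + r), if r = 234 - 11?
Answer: -14/37 ≈ -0.37838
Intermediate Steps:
r = 223
(-207 + 193)/(-186 + r) = (-207 + 193)/(-186 + 223) = -14/37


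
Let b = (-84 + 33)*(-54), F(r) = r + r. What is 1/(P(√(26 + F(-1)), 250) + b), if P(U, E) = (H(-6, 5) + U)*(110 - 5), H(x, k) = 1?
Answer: 953/2636427 - 70*√6/2636427 ≈ 0.00029644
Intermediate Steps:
F(r) = 2*r
P(U, E) = 105 + 105*U (P(U, E) = (1 + U)*(110 - 5) = (1 + U)*105 = 105 + 105*U)
b = 2754 (b = -51*(-54) = 2754)
1/(P(√(26 + F(-1)), 250) + b) = 1/((105 + 105*√(26 + 2*(-1))) + 2754) = 1/((105 + 105*√(26 - 2)) + 2754) = 1/((105 + 105*√24) + 2754) = 1/((105 + 105*(2*√6)) + 2754) = 1/((105 + 210*√6) + 2754) = 1/(2859 + 210*√6)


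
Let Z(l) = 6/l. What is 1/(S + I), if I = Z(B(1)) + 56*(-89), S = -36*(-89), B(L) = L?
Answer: -1/1774 ≈ -0.00056370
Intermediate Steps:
S = 3204
I = -4978 (I = 6/1 + 56*(-89) = 6*1 - 4984 = 6 - 4984 = -4978)
1/(S + I) = 1/(3204 - 4978) = 1/(-1774) = -1/1774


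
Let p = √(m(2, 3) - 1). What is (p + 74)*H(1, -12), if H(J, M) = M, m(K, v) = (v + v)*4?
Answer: -888 - 12*√23 ≈ -945.55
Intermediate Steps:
m(K, v) = 8*v (m(K, v) = (2*v)*4 = 8*v)
p = √23 (p = √(8*3 - 1) = √(24 - 1) = √23 ≈ 4.7958)
(p + 74)*H(1, -12) = (√23 + 74)*(-12) = (74 + √23)*(-12) = -888 - 12*√23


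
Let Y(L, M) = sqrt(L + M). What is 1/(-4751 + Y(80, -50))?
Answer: -4751/22571971 - sqrt(30)/22571971 ≈ -0.00021073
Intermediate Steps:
1/(-4751 + Y(80, -50)) = 1/(-4751 + sqrt(80 - 50)) = 1/(-4751 + sqrt(30))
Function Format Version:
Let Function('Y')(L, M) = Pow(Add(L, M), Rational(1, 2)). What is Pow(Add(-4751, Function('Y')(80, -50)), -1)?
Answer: Add(Rational(-4751, 22571971), Mul(Rational(-1, 22571971), Pow(30, Rational(1, 2)))) ≈ -0.00021073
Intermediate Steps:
Pow(Add(-4751, Function('Y')(80, -50)), -1) = Pow(Add(-4751, Pow(Add(80, -50), Rational(1, 2))), -1) = Pow(Add(-4751, Pow(30, Rational(1, 2))), -1)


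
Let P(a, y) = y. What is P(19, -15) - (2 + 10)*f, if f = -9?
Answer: 93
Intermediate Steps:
P(19, -15) - (2 + 10)*f = -15 - (2 + 10)*(-9) = -15 - 12*(-9) = -15 - 1*(-108) = -15 + 108 = 93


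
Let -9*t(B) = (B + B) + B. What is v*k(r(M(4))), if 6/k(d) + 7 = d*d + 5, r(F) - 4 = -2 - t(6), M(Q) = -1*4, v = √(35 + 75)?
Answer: 3*√110/7 ≈ 4.4949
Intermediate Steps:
t(B) = -B/3 (t(B) = -((B + B) + B)/9 = -(2*B + B)/9 = -B/3)
v = √110 ≈ 10.488
M(Q) = -4
r(F) = 4 (r(F) = 4 + (-2 - (-1)*6/3) = 4 + (-2 - 1*(-2)) = 4 + (-2 + 2) = 4 + 0 = 4)
k(d) = 6/(-2 + d²) (k(d) = 6/(-7 + (d*d + 5)) = 6/(-7 + (d² + 5)) = 6/(-7 + (5 + d²)) = 6/(-2 + d²))
v*k(r(M(4))) = √110*(6/(-2 + 4²)) = √110*(6/(-2 + 16)) = √110*(6/14) = √110*(6*(1/14)) = √110*(3/7) = 3*√110/7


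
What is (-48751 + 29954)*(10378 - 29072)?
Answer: 351391118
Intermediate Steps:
(-48751 + 29954)*(10378 - 29072) = -18797*(-18694) = 351391118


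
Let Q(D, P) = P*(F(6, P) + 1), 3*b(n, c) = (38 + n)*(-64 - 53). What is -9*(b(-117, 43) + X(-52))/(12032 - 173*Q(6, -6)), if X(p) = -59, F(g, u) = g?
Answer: -13599/9649 ≈ -1.4094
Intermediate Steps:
b(n, c) = -1482 - 39*n (b(n, c) = ((38 + n)*(-64 - 53))/3 = ((38 + n)*(-117))/3 = (-4446 - 117*n)/3 = -1482 - 39*n)
Q(D, P) = 7*P (Q(D, P) = P*(6 + 1) = P*7 = 7*P)
-9*(b(-117, 43) + X(-52))/(12032 - 173*Q(6, -6)) = -9*((-1482 - 39*(-117)) - 59)/(12032 - 1211*(-6)) = -9*((-1482 + 4563) - 59)/(12032 - 173*(-42)) = -9*(3081 - 59)/(12032 + 7266) = -27198/19298 = -9*1511/9649 = -13599/9649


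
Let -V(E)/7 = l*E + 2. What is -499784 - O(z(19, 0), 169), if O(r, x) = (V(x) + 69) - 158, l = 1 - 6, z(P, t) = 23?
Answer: -505596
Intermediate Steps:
l = -5
V(E) = -14 + 35*E (V(E) = -7*(-5*E + 2) = -7*(2 - 5*E) = -14 + 35*E)
O(r, x) = -103 + 35*x (O(r, x) = ((-14 + 35*x) + 69) - 158 = (55 + 35*x) - 158 = -103 + 35*x)
-499784 - O(z(19, 0), 169) = -499784 - (-103 + 35*169) = -499784 - (-103 + 5915) = -499784 - 1*5812 = -499784 - 5812 = -505596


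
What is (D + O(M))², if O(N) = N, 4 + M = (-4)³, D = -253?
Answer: 103041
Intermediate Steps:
M = -68 (M = -4 + (-4)³ = -4 - 64 = -68)
(D + O(M))² = (-253 - 68)² = (-321)² = 103041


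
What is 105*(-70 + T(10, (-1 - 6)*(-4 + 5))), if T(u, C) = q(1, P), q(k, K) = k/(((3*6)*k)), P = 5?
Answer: -44065/6 ≈ -7344.2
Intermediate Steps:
q(k, K) = 1/18 (q(k, K) = k/((18*k)) = k*(1/(18*k)) = 1/18)
T(u, C) = 1/18
105*(-70 + T(10, (-1 - 6)*(-4 + 5))) = 105*(-70 + 1/18) = 105*(-1259/18) = -44065/6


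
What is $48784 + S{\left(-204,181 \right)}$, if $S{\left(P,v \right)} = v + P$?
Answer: $48761$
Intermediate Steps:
$S{\left(P,v \right)} = P + v$
$48784 + S{\left(-204,181 \right)} = 48784 + \left(-204 + 181\right) = 48784 - 23 = 48761$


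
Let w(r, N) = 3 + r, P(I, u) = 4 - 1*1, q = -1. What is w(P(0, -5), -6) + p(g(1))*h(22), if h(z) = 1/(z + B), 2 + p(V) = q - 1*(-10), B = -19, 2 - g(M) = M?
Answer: 25/3 ≈ 8.3333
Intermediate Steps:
g(M) = 2 - M
P(I, u) = 3 (P(I, u) = 4 - 1 = 3)
p(V) = 7 (p(V) = -2 + (-1 - 1*(-10)) = -2 + (-1 + 10) = -2 + 9 = 7)
h(z) = 1/(-19 + z) (h(z) = 1/(z - 19) = 1/(-19 + z))
w(P(0, -5), -6) + p(g(1))*h(22) = (3 + 3) + 7/(-19 + 22) = 6 + 7/3 = 25/3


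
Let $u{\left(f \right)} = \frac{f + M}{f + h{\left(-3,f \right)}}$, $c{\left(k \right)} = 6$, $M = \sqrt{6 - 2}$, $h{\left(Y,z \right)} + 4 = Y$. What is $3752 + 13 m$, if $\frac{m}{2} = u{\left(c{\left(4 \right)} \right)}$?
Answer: $3544$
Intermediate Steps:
$h{\left(Y,z \right)} = -4 + Y$
$M = 2$ ($M = \sqrt{4} = 2$)
$u{\left(f \right)} = \frac{2 + f}{-7 + f}$ ($u{\left(f \right)} = \frac{f + 2}{f - 7} = \frac{2 + f}{f - 7} = \frac{2 + f}{-7 + f}$)
$m = -16$ ($m = 2 \frac{2 + 6}{-7 + 6} = 2 \frac{1}{-1} \cdot 8 = 2 \left(\left(-1\right) 8\right) = 2 \left(-8\right) = -16$)
$3752 + 13 m = 3752 + 13 \left(-16\right) = 3752 - 208 = 3544$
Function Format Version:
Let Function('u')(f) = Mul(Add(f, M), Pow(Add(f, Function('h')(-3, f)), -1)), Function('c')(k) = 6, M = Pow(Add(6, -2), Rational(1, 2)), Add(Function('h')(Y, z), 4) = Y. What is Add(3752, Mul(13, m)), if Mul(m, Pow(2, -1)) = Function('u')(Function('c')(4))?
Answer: 3544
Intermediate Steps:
Function('h')(Y, z) = Add(-4, Y)
M = 2 (M = Pow(4, Rational(1, 2)) = 2)
Function('u')(f) = Mul(Pow(Add(-7, f), -1), Add(2, f)) (Function('u')(f) = Mul(Add(f, 2), Pow(Add(f, Add(-4, -3)), -1)) = Mul(Add(2, f), Pow(Add(f, -7), -1)) = Mul(Add(2, f), Pow(Add(-7, f), -1)) = Mul(Pow(Add(-7, f), -1), Add(2, f)))
m = -16 (m = Mul(2, Mul(Pow(Add(-7, 6), -1), Add(2, 6))) = Mul(2, Mul(Pow(-1, -1), 8)) = Mul(2, Mul(-1, 8)) = Mul(2, -8) = -16)
Add(3752, Mul(13, m)) = Add(3752, Mul(13, -16)) = Add(3752, -208) = 3544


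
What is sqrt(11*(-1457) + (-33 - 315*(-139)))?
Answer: 5*sqrt(1109) ≈ 166.51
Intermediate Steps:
sqrt(11*(-1457) + (-33 - 315*(-139))) = sqrt(-16027 + (-33 + 43785)) = sqrt(-16027 + 43752) = sqrt(27725) = 5*sqrt(1109)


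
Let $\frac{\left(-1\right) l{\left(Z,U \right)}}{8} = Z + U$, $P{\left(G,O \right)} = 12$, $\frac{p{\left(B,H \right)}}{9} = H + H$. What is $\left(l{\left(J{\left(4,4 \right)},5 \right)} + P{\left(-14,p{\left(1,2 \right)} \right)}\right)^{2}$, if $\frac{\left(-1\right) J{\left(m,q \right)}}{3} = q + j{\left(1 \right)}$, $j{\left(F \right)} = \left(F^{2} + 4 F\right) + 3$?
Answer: $67600$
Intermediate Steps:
$j{\left(F \right)} = 3 + F^{2} + 4 F$
$p{\left(B,H \right)} = 18 H$ ($p{\left(B,H \right)} = 9 \left(H + H\right) = 9 \cdot 2 H = 18 H$)
$J{\left(m,q \right)} = -24 - 3 q$ ($J{\left(m,q \right)} = - 3 \left(q + \left(3 + 1^{2} + 4 \cdot 1\right)\right) = - 3 \left(q + \left(3 + 1 + 4\right)\right) = - 3 \left(q + 8\right) = - 3 \left(8 + q\right) = -24 - 3 q$)
$l{\left(Z,U \right)} = - 8 U - 8 Z$ ($l{\left(Z,U \right)} = - 8 \left(Z + U\right) = - 8 \left(U + Z\right) = - 8 U - 8 Z$)
$\left(l{\left(J{\left(4,4 \right)},5 \right)} + P{\left(-14,p{\left(1,2 \right)} \right)}\right)^{2} = \left(\left(\left(-8\right) 5 - 8 \left(-24 - 12\right)\right) + 12\right)^{2} = \left(\left(-40 - 8 \left(-24 - 12\right)\right) + 12\right)^{2} = \left(\left(-40 - -288\right) + 12\right)^{2} = \left(\left(-40 + 288\right) + 12\right)^{2} = \left(248 + 12\right)^{2} = 260^{2} = 67600$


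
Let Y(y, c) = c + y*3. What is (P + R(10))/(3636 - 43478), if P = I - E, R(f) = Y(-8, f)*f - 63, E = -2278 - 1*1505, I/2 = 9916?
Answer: -11706/19921 ≈ -0.58762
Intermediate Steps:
Y(y, c) = c + 3*y
I = 19832 (I = 2*9916 = 19832)
E = -3783 (E = -2278 - 1505 = -3783)
R(f) = -63 + f*(-24 + f) (R(f) = (f + 3*(-8))*f - 63 = (f - 24)*f - 63 = (-24 + f)*f - 63 = f*(-24 + f) - 63 = -63 + f*(-24 + f))
P = 23615 (P = 19832 - 1*(-3783) = 19832 + 3783 = 23615)
(P + R(10))/(3636 - 43478) = (23615 + (-63 + 10*(-24 + 10)))/(3636 - 43478) = (23615 + (-63 + 10*(-14)))/(-39842) = (23615 + (-63 - 140))*(-1/39842) = (23615 - 203)*(-1/39842) = 23412*(-1/39842) = -11706/19921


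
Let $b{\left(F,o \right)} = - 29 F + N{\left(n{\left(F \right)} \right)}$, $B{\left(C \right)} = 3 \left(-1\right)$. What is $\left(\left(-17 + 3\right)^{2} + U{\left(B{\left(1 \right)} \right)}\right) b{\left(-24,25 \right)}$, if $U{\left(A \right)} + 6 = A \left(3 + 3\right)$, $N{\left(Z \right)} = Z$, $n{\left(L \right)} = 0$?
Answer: $119712$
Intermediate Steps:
$B{\left(C \right)} = -3$
$U{\left(A \right)} = -6 + 6 A$ ($U{\left(A \right)} = -6 + A \left(3 + 3\right) = -6 + A 6 = -6 + 6 A$)
$b{\left(F,o \right)} = - 29 F$ ($b{\left(F,o \right)} = - 29 F + 0 = - 29 F$)
$\left(\left(-17 + 3\right)^{2} + U{\left(B{\left(1 \right)} \right)}\right) b{\left(-24,25 \right)} = \left(\left(-17 + 3\right)^{2} + \left(-6 + 6 \left(-3\right)\right)\right) \left(\left(-29\right) \left(-24\right)\right) = \left(\left(-14\right)^{2} - 24\right) 696 = \left(196 - 24\right) 696 = 172 \cdot 696 = 119712$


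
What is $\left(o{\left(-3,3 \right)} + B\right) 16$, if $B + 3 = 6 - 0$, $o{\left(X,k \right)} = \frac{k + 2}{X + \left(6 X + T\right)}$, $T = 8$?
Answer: $\frac{544}{13} \approx 41.846$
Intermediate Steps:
$o{\left(X,k \right)} = \frac{2 + k}{8 + 7 X}$ ($o{\left(X,k \right)} = \frac{k + 2}{X + \left(6 X + 8\right)} = \frac{2 + k}{X + \left(8 + 6 X\right)} = \frac{2 + k}{8 + 7 X}$)
$B = 3$ ($B = -3 + \left(6 - 0\right) = -3 + \left(6 + 0\right) = -3 + 6 = 3$)
$\left(o{\left(-3,3 \right)} + B\right) 16 = \left(\frac{2 + 3}{8 + 7 \left(-3\right)} + 3\right) 16 = \left(\frac{1}{8 - 21} \cdot 5 + 3\right) 16 = \left(\frac{1}{-13} \cdot 5 + 3\right) 16 = \left(\left(- \frac{1}{13}\right) 5 + 3\right) 16 = \left(- \frac{5}{13} + 3\right) 16 = \frac{34}{13} \cdot 16 = \frac{544}{13}$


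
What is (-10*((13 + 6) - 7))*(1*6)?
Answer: -720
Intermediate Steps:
(-10*((13 + 6) - 7))*(1*6) = -10*(19 - 7)*6 = -10*12*6 = -120*6 = -720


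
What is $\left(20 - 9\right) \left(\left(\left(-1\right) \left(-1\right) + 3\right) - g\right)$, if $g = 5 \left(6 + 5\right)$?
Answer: $-561$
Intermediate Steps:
$g = 55$ ($g = 5 \cdot 11 = 55$)
$\left(20 - 9\right) \left(\left(\left(-1\right) \left(-1\right) + 3\right) - g\right) = \left(20 - 9\right) \left(\left(\left(-1\right) \left(-1\right) + 3\right) - 55\right) = \left(20 - 9\right) \left(\left(1 + 3\right) - 55\right) = 11 \left(4 - 55\right) = 11 \left(-51\right) = -561$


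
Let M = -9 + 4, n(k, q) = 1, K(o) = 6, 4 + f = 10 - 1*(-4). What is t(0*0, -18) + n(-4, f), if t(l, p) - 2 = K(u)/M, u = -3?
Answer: 9/5 ≈ 1.8000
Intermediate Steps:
f = 10 (f = -4 + (10 - 1*(-4)) = -4 + (10 + 4) = -4 + 14 = 10)
M = -5
t(l, p) = ⅘ (t(l, p) = 2 + 6/(-5) = 2 + 6*(-⅕) = 2 - 6/5 = ⅘)
t(0*0, -18) + n(-4, f) = ⅘ + 1 = 9/5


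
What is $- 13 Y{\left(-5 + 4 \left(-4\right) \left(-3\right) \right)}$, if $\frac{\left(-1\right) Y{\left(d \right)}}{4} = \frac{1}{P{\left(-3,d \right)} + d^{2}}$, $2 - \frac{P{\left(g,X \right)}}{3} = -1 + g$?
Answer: $\frac{52}{1867} \approx 0.027852$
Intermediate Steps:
$P{\left(g,X \right)} = 9 - 3 g$ ($P{\left(g,X \right)} = 6 - 3 \left(-1 + g\right) = 6 - \left(-3 + 3 g\right) = 9 - 3 g$)
$Y{\left(d \right)} = - \frac{4}{18 + d^{2}}$ ($Y{\left(d \right)} = - \frac{4}{\left(9 - -9\right) + d^{2}} = - \frac{4}{\left(9 + 9\right) + d^{2}} = - \frac{4}{18 + d^{2}}$)
$- 13 Y{\left(-5 + 4 \left(-4\right) \left(-3\right) \right)} = - 13 \left(- \frac{4}{18 + \left(-5 + 4 \left(-4\right) \left(-3\right)\right)^{2}}\right) = - 13 \left(- \frac{4}{18 + \left(-5 - -48\right)^{2}}\right) = - 13 \left(- \frac{4}{18 + \left(-5 + 48\right)^{2}}\right) = - 13 \left(- \frac{4}{18 + 43^{2}}\right) = - 13 \left(- \frac{4}{18 + 1849}\right) = - 13 \left(- \frac{4}{1867}\right) = - 13 \left(\left(-4\right) \frac{1}{1867}\right) = \left(-13\right) \left(- \frac{4}{1867}\right) = \frac{52}{1867}$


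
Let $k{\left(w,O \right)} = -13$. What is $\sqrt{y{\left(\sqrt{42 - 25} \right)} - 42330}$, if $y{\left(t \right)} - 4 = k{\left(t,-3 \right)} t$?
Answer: $\sqrt{-42326 - 13 \sqrt{17}} \approx 205.86 i$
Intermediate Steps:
$y{\left(t \right)} = 4 - 13 t$
$\sqrt{y{\left(\sqrt{42 - 25} \right)} - 42330} = \sqrt{\left(4 - 13 \sqrt{42 - 25}\right) - 42330} = \sqrt{\left(4 - 13 \sqrt{17}\right) - 42330} = \sqrt{-42326 - 13 \sqrt{17}}$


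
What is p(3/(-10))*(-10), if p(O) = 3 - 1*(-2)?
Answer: -50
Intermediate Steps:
p(O) = 5 (p(O) = 3 + 2 = 5)
p(3/(-10))*(-10) = 5*(-10) = -50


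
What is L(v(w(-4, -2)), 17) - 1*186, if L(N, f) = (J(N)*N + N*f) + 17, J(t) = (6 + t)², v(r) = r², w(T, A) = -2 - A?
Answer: -169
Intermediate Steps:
L(N, f) = 17 + N*f + N*(6 + N)² (L(N, f) = ((6 + N)²*N + N*f) + 17 = (N*(6 + N)² + N*f) + 17 = (N*f + N*(6 + N)²) + 17 = 17 + N*f + N*(6 + N)²)
L(v(w(-4, -2)), 17) - 1*186 = (17 + (-2 - 1*(-2))²*17 + (-2 - 1*(-2))²*(6 + (-2 - 1*(-2))²)²) - 1*186 = (17 + (-2 + 2)²*17 + (-2 + 2)²*(6 + (-2 + 2)²)²) - 186 = (17 + 0²*17 + 0²*(6 + 0²)²) - 186 = (17 + 0*17 + 0*(6 + 0)²) - 186 = (17 + 0 + 0*6²) - 186 = (17 + 0 + 0*36) - 186 = (17 + 0 + 0) - 186 = 17 - 186 = -169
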